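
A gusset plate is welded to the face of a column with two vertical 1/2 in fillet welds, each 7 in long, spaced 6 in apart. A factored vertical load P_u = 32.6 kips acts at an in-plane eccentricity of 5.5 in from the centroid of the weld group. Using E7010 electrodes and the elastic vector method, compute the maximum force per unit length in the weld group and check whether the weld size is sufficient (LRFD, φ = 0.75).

E70XX → F_EXX = 70 ksi.
Total weld length L_w = 14 in. Treat welds as unit-width lines.
Polar moment about centroid: J = 2[d³/12 + d(b/2)²] = 2[7³/12 + 7×3²] = 183.2 in³.
Direct shear f_v = P/L_w = 32.6 / 14 = 2.329 kip/in (vertical).
Torsion M = P·e = 32.6 × 5.5 = 179.3 kip·in.
Critical point at (x, y) = (3, 3.5) from centroid. f_tx = M·y/J = 3.426 kip/in; f_ty = M·x/J = 2.937 kip/in.
Resultant f_max = √[f_tx² + (f_v + f_ty)²] = √[3.426² + (2.329 + 2.937)²] = 6.282 kip/in.
Capacity per unit length: φr_n = 0.75 × 0.6 × 70 × (0.707 × 0.5) = 11.14 kip/in.
6.282 ≤ 11.14 → adequate.

f_max ≈ 6.28 kip/in; adequate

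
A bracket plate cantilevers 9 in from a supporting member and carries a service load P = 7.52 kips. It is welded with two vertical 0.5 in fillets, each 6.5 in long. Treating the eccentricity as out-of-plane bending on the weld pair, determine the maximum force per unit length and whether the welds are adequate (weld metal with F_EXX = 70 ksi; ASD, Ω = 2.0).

f_max ≈ 4.84 kip/in; adequate

L_w = 2 × 6.5 = 13 in; section modulus (unit throat) S = 2 × L²/6 = 14.08 in².
Direct shear f_v = P/L_w = 7.52/13 = 0.5785 kip/in.
Moment M = P × e = 7.52 × 9 = 67.68 kip·in; bending f_b = M/S = 4.806 kip/in.
f_max = √(f_v² + f_b²) = √(0.5785² + 4.806²) = 4.84 kip/in.
r_n/Ω = (1/2.0) × 0.6 × 70 × (0.707 × 0.5) = 7.423 kip/in → adequate.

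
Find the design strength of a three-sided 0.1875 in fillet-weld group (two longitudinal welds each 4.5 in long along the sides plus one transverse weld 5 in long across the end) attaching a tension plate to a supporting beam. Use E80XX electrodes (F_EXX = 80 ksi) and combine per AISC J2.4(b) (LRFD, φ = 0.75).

φR_n ≈ 72.3 kips

t_e = 0.707 × 0.1875 = 0.1326 in.
R_nwl = 0.6 × 80 × 0.1326 × 9 = 57.27 kips (longitudinal, 2 welds).
R_nwt = 0.6 × 80 × 0.1326 × 5 = 31.81 kips (transverse, base value).
(i) R_nwl + R_nwt = 89.08 kips; (ii) 0.85 R_nwl + 1.5 R_nwt = 96.4 kips.
R_n = max = 96.4 kips [governs: (ii)]; φR_n = 72.3 kips.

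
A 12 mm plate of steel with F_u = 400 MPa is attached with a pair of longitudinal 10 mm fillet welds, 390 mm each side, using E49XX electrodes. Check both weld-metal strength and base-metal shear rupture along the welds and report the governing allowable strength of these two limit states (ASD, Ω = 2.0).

R_n/Ω ≈ 811 kN (weld metal governs)

E49XX → F_EXX = 490 MPa.
t_e = 0.707 × 10 = 7.07 mm; L = 780 mm.
Weld metal: R_n/Ω = (1/2.0) × 0.6 × 490 × 7.07 × 780 × 10⁻³ = 810.6 kN.
Base metal (shear rupture): R_n/Ω = (1/2.0) × 0.6 × 400 × 12 × 780 × 10⁻³ = 1123 kN.
Governing: weld metal.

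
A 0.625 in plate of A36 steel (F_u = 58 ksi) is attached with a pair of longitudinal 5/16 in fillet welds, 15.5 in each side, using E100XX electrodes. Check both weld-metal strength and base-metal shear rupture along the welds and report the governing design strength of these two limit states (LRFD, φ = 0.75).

E100XX → F_EXX = 100 ksi.
t_e = 0.707 × 0.3125 = 0.2209 in; L = 31 in.
Weld metal: φR_n = 0.75 × 0.6 × 100 × 0.2209 × 31 = 308.2 kips.
Base metal (shear rupture): φR_n = 0.75 × 0.6 × 58 × 0.625 × 31 = 505.7 kips.
Governing: weld metal.

φR_n ≈ 308 kips (weld metal governs)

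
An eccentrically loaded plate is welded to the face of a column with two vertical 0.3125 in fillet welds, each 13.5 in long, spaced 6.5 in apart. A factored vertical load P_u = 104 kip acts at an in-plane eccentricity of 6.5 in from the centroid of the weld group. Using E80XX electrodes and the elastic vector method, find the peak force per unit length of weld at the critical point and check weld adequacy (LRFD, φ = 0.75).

f_max ≈ 9.6 kip/in; NOT adequate

E80XX → F_EXX = 80 ksi.
Total weld length L_w = 27 in. Treat welds as unit-width lines.
Polar moment about centroid: J = 2[d³/12 + d(b/2)²] = 2[13.5³/12 + 13.5×3.25²] = 695.2 in³.
Direct shear f_v = P/L_w = 104 / 27 = 3.852 kip/in (vertical).
Torsion M = P·e = 104 × 6.5 = 676 kip·in.
Critical point at (x, y) = (3.25, 6.75) from centroid. f_tx = M·y/J = 6.563 kip/in; f_ty = M·x/J = 3.16 kip/in.
Resultant f_max = √[f_tx² + (f_v + f_ty)²] = √[6.563² + (3.852 + 3.16)²] = 9.604 kip/in.
Capacity per unit length: φr_n = 0.75 × 0.6 × 80 × (0.707 × 0.3125) = 7.954 kip/in.
9.604 > 7.954 → NOT adequate.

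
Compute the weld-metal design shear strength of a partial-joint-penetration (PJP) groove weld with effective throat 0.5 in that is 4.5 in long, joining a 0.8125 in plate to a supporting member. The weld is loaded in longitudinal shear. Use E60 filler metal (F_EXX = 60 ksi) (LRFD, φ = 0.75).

φR_n ≈ 60.8 kip

Effective throat (given) t_e = 0.5 in.
A_we = 0.5 × 4.5 = 2.25 in².
F_nw = 0.6 F_EXX = 36 ksi.
φR_n = 0.75 × 36 × 2.25 = 60.75 kip.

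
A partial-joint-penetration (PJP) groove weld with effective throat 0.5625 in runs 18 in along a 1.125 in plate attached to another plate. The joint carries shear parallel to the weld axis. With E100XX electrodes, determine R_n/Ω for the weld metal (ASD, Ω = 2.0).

E100XX → F_EXX = 100 ksi.
Effective throat (given) t_e = 0.5625 in.
A_we = 0.5625 × 18 = 10.12 in².
F_nw = 0.6 F_EXX = 60 ksi.
R_n/Ω = (60 × 10.12) / 2.0 = 303.8 kip.

R_n/Ω ≈ 304 kip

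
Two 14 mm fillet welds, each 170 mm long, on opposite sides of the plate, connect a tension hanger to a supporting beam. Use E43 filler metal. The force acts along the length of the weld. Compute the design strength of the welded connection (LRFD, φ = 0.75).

φR_n ≈ 651 kN

E43XX → F_EXX = 430 MPa.
Effective throat t_e = 0.707 × 14 = 9.898 mm.
Total length L = 340 mm; A_we = 9.898 × 340 = 3365 mm².
F_nw = 0.6 F_EXX = 0.6 × 430 = 258 MPa.
φR_n = 0.75 × 258 × 3365 × 10⁻³ = 651.2 kN.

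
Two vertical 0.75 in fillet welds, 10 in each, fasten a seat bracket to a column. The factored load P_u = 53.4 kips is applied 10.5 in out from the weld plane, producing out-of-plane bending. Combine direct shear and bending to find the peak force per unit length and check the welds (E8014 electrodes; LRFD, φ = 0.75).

f_max ≈ 17 kip/in; adequate

E80XX → F_EXX = 80 ksi.
L_w = 2 × 10 = 20 in; section modulus (unit throat) S = 2 × L²/6 = 33.33 in².
Direct shear f_v = P/L_w = 53.4/20 = 2.67 kip/in.
Moment M = P × e = 53.4 × 10.5 = 560.7 kip·in; bending f_b = M/S = 16.82 kip/in.
f_max = √(f_v² + f_b²) = √(2.67² + 16.82²) = 17.03 kip/in.
φr_n = 0.75 × 0.6 × 80 × (0.707 × 0.75) = 19.09 kip/in → adequate.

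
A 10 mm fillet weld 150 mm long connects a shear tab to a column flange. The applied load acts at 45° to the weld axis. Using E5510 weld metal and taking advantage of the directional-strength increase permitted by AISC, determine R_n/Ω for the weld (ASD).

E55XX → F_EXX = 550 MPa.
t_e = 0.707 × 10 = 7.07 mm; A_we = 7.07 × 150 = 1060 mm².
Directional factor: 1.0 + 0.5 sin^1.5(45°) = 1.297.
F_nw = 0.6 × 550 × 1.297 = 428.1 MPa.
R_n/Ω = (428.1 × 1060) / 2.0 × 10⁻³ = 227 kN.

R_n/Ω ≈ 227 kN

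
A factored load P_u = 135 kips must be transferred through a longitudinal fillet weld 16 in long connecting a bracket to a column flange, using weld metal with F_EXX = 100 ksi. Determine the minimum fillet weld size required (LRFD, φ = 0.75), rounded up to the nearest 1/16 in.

Total weld length L = 16 in.
Required throat t_e = P_u / (φ × 0.6 F_EXX × L) = 135 / (0.75 × 0.6 × 100 × 16) = 0.1875 in.
Required leg w = t_e / 0.707 = 0.2652 in → use 5/16 in.

w = 5/16 in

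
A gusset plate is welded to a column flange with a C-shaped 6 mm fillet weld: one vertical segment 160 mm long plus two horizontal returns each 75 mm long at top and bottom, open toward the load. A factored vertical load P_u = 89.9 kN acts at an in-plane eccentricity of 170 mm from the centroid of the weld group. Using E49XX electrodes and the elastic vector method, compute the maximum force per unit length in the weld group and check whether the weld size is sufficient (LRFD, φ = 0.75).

f_max ≈ 1200 N/mm; NOT adequate

E49XX → F_EXX = 490 MPa.
Total weld length L_w = 310 mm. Treat welds as unit-width lines.
Centroid: x̄ = 2×75×37.5 / 310 = 18.15 mm from the vertical weld.
Polar moment about centroid: J = I_x + I_y = [160³/12 + 2×75×80²] + [160×18.15² + 2(75³/12 + 75×19.35²)] = 1481000 mm³.
Direct shear f_v = P/L_w = 89.9×10³ / 310 = 290 N/mm (vertical).
Torsion M = P·e = 89.9×10³ × 170 = 15283000 N·mm.
Critical point at (x, y) = (56.85, 80) from centroid. f_tx = M·y/J = 825.8 N/mm; f_ty = M·x/J = 586.9 N/mm.
Resultant f_max = √[f_tx² + (f_v + f_ty)²] = √[825.8² + (290 + 586.9)²] = 1205 N/mm.
Capacity per unit length: φr_n = 0.75 × 0.6 × 490 × (0.707 × 6) = 935.4 N/mm.
1205 > 935.4 → NOT adequate.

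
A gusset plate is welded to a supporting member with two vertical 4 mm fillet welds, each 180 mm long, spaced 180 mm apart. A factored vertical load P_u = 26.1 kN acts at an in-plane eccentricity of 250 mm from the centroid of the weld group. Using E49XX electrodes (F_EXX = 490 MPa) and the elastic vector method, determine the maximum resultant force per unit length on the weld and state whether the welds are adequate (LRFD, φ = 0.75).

Total weld length L_w = 360 mm. Treat welds as unit-width lines.
Polar moment about centroid: J = 2[d³/12 + d(b/2)²] = 2[180³/12 + 180×90²] = 3888000 mm³.
Direct shear f_v = P/L_w = 26.1×10³ / 360 = 72.5 N/mm (vertical).
Torsion M = P·e = 26.1×10³ × 250 = 6525000 N·mm.
Critical point at (x, y) = (90, 90) from centroid. f_tx = M·y/J = 151 N/mm; f_ty = M·x/J = 151 N/mm.
Resultant f_max = √[f_tx² + (f_v + f_ty)²] = √[151² + (72.5 + 151)²] = 269.8 N/mm.
Capacity per unit length: φr_n = 0.75 × 0.6 × 490 × (0.707 × 4) = 623.6 N/mm.
269.8 ≤ 623.6 → adequate.

f_max ≈ 270 N/mm; adequate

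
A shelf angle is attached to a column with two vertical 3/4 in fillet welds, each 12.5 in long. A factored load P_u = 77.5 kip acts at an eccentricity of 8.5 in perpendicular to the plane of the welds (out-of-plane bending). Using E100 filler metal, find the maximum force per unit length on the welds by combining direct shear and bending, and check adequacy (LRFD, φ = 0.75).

f_max ≈ 13 kip/in; adequate

E100XX → F_EXX = 100 ksi.
L_w = 2 × 12.5 = 25 in; section modulus (unit throat) S = 2 × L²/6 = 52.08 in².
Direct shear f_v = P/L_w = 77.5/25 = 3.1 kip/in.
Moment M = P × e = 77.5 × 8.5 = 658.75 kip·in; bending f_b = M/S = 12.65 kip/in.
f_max = √(f_v² + f_b²) = √(3.1² + 12.65²) = 13.02 kip/in.
φr_n = 0.75 × 0.6 × 100 × (0.707 × 0.75) = 23.86 kip/in → adequate.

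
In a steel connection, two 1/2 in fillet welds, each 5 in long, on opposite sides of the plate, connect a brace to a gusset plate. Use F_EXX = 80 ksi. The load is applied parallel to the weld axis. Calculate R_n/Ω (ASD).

Effective throat t_e = 0.707 × 0.5 = 0.3535 in.
Total length L = 10 in; A_we = 0.3535 × 10 = 3.535 in².
F_nw = 0.6 F_EXX = 0.6 × 80 = 48 ksi.
R_n = 48 × 3.535 = 169.7 kips; R_n/Ω = 169.7/2.0 = 84.84 kips.

R_n/Ω ≈ 84.8 kips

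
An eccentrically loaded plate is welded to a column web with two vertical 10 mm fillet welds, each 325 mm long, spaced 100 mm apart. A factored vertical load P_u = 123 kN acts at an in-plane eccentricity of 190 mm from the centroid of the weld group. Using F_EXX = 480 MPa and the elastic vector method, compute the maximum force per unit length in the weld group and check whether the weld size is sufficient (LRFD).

f_max ≈ 623 N/mm; adequate

Total weld length L_w = 650 mm. Treat welds as unit-width lines.
Polar moment about centroid: J = 2[d³/12 + d(b/2)²] = 2[325³/12 + 325×50²] = 7346000 mm³.
Direct shear f_v = P/L_w = 123×10³ / 650 = 189.2 N/mm (vertical).
Torsion M = P·e = 123×10³ × 190 = 23370000 N·mm.
Critical point at (x, y) = (50, 162.5) from centroid. f_tx = M·y/J = 516.9 N/mm; f_ty = M·x/J = 159.1 N/mm.
Resultant f_max = √[f_tx² + (f_v + f_ty)²] = √[516.9² + (189.2 + 159.1)²] = 623.3 N/mm.
Capacity per unit length: φr_n = 0.75 × 0.6 × 480 × (0.707 × 10) = 1527 N/mm.
623.3 ≤ 1527 → adequate.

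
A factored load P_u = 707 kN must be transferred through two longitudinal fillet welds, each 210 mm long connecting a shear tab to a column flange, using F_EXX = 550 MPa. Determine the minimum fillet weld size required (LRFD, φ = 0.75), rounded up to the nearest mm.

Total weld length L = 420 mm.
Required throat t_e = P_u / (φ × 0.6 F_EXX × L) = 707 / (0.75 × 0.6 × 550 × 420 × 10⁻³) = 6.801 mm.
Required leg w = t_e / 0.707 = 9.62 mm → use 10 mm.

w = 10 mm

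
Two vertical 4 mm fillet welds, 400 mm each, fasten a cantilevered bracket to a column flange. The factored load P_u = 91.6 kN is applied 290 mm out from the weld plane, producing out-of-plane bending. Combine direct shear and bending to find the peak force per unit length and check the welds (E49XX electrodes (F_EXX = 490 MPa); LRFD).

L_w = 2 × 400 = 800 mm; section modulus (unit throat) S = 2 × L²/6 = 53330 mm².
Direct shear f_v = P/L_w = 91.6×10³/800 = 114.5 N/mm.
Moment M = P × e = 91.6×10³ × 290 = 26564000 N·mm; bending f_b = M/S = 498.1 N/mm.
f_max = √(f_v² + f_b²) = √(114.5² + 498.1²) = 511.1 N/mm.
φr_n = 0.75 × 0.6 × 490 × (0.707 × 4) = 623.6 N/mm → adequate.

f_max ≈ 511 N/mm; adequate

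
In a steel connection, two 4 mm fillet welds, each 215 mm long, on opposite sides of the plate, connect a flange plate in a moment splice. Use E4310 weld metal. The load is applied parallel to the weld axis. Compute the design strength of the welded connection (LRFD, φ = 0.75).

φR_n ≈ 235 kN

E43XX → F_EXX = 430 MPa.
Effective throat t_e = 0.707 × 4 = 2.828 mm.
Total length L = 430 mm; A_we = 2.828 × 430 = 1216 mm².
F_nw = 0.6 F_EXX = 0.6 × 430 = 258 MPa.
φR_n = 0.75 × 258 × 1216 × 10⁻³ = 235.3 kN.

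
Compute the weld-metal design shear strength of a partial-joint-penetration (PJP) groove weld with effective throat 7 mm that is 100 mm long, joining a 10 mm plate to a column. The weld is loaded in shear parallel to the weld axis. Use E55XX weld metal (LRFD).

φR_n ≈ 173 kN

E55XX → F_EXX = 550 MPa.
Effective throat (given) t_e = 7 mm.
A_we = 7 × 100 = 700 mm².
F_nw = 0.6 F_EXX = 330 MPa.
φR_n = 0.75 × 330 × 700 × 10⁻³ = 173.2 kN.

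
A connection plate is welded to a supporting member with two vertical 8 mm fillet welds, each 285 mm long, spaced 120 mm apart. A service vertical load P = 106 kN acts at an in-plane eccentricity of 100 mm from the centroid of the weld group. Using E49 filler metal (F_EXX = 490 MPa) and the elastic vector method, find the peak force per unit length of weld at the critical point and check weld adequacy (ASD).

Total weld length L_w = 570 mm. Treat welds as unit-width lines.
Polar moment about centroid: J = 2[d³/12 + d(b/2)²] = 2[285³/12 + 285×60²] = 5910000 mm³.
Direct shear f_v = P/L_w = 106×10³ / 570 = 186 N/mm (vertical).
Torsion M = P·e = 106×10³ × 100 = 10600000 N·mm.
Critical point at (x, y) = (60, 142.5) from centroid. f_tx = M·y/J = 255.6 N/mm; f_ty = M·x/J = 107.6 N/mm.
Resultant f_max = √[f_tx² + (f_v + f_ty)²] = √[255.6² + (186 + 107.6)²] = 389.2 N/mm.
Capacity per unit length: r_n/Ω = (1/2.0) × 0.6 × 490 × (0.707 × 8) = 831.4 N/mm.
389.2 ≤ 831.4 → adequate.

f_max ≈ 389 N/mm; adequate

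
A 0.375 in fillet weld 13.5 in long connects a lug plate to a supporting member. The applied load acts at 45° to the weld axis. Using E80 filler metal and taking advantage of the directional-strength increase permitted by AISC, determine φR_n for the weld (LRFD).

φR_n ≈ 167 kips

E80XX → F_EXX = 80 ksi.
t_e = 0.707 × 0.375 = 0.2651 in; A_we = 0.2651 × 13.5 = 3.579 in².
Directional factor: 1.0 + 0.5 sin^1.5(45°) = 1.297.
F_nw = 0.6 × 80 × 1.297 = 62.27 ksi.
φR_n = 0.75 × 62.27 × 3.579 = 167.2 kips.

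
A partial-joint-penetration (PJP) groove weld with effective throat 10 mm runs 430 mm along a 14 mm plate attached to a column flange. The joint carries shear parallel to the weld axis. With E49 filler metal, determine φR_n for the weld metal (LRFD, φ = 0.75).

E49XX → F_EXX = 490 MPa.
Effective throat (given) t_e = 10 mm.
A_we = 10 × 430 = 4300 mm².
F_nw = 0.6 F_EXX = 294 MPa.
φR_n = 0.75 × 294 × 4300 × 10⁻³ = 948.2 kN.

φR_n ≈ 948 kN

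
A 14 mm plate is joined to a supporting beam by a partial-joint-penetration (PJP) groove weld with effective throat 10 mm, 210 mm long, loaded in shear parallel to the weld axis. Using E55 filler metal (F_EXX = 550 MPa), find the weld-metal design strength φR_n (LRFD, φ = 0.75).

Effective throat (given) t_e = 10 mm.
A_we = 10 × 210 = 2100 mm².
F_nw = 0.6 F_EXX = 330 MPa.
φR_n = 0.75 × 330 × 2100 × 10⁻³ = 519.8 kN.

φR_n ≈ 520 kN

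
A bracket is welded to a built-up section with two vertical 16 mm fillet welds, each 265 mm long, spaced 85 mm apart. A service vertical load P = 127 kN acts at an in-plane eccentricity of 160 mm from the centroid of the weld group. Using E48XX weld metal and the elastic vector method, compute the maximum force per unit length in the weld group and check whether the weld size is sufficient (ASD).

E48XX → F_EXX = 480 MPa.
Total weld length L_w = 530 mm. Treat welds as unit-width lines.
Polar moment about centroid: J = 2[d³/12 + d(b/2)²] = 2[265³/12 + 265×42.5²] = 4059000 mm³.
Direct shear f_v = P/L_w = 127×10³ / 530 = 239.6 N/mm (vertical).
Torsion M = P·e = 127×10³ × 160 = 20320000 N·mm.
Critical point at (x, y) = (42.5, 132.5) from centroid. f_tx = M·y/J = 663.3 N/mm; f_ty = M·x/J = 212.8 N/mm.
Resultant f_max = √[f_tx² + (f_v + f_ty)²] = √[663.3² + (239.6 + 212.8)²] = 802.9 N/mm.
Capacity per unit length: r_n/Ω = (1/2.0) × 0.6 × 480 × (0.707 × 16) = 1629 N/mm.
802.9 ≤ 1629 → adequate.

f_max ≈ 803 N/mm; adequate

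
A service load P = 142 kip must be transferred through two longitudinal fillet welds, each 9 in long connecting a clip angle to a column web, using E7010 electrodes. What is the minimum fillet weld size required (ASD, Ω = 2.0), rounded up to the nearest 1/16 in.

E70XX → F_EXX = 70 ksi.
Total weld length L = 18 in.
Required throat t_e = P × Ω / (0.6 F_EXX × L) = 142 × 2.0 / (0.6 × 70 × 18) = 0.3757 in.
Required leg w = t_e / 0.707 = 0.5313 in → use 9/16 in.

w = 9/16 in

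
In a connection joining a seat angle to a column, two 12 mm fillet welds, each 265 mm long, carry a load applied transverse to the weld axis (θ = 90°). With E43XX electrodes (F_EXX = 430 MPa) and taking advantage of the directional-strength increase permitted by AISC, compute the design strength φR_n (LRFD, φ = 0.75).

φR_n ≈ 1310 kN

t_e = 0.707 × 12 = 8.484 mm; A_we = 8.484 × 530 = 4497 mm².
Directional factor: 1.0 + 0.5 sin^1.5(90°) = 1.5.
F_nw = 0.6 × 430 × 1.5 = 387 MPa.
φR_n = 0.75 × 387 × 4497 × 10⁻³ = 1305 kN.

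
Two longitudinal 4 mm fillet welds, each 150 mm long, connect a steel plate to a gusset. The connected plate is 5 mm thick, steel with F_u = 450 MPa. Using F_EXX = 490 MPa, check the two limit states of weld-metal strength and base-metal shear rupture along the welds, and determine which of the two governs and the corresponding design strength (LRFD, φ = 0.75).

t_e = 0.707 × 4 = 2.828 mm; L = 300 mm.
Weld metal: φR_n = 0.75 × 0.6 × 490 × 2.828 × 300 × 10⁻³ = 187.1 kN.
Base metal (shear rupture): φR_n = 0.75 × 0.6 × 450 × 5 × 300 × 10⁻³ = 303.8 kN.
Governing: weld metal.

φR_n ≈ 187 kN (weld metal governs)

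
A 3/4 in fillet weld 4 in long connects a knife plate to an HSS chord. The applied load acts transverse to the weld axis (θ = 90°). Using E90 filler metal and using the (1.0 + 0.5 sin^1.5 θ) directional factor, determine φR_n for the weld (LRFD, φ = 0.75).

E90XX → F_EXX = 90 ksi.
t_e = 0.707 × 0.75 = 0.5302 in; A_we = 0.5302 × 4 = 2.121 in².
Directional factor: 1.0 + 0.5 sin^1.5(90°) = 1.5.
F_nw = 0.6 × 90 × 1.5 = 81 ksi.
φR_n = 0.75 × 81 × 2.121 = 128.9 kips.

φR_n ≈ 129 kips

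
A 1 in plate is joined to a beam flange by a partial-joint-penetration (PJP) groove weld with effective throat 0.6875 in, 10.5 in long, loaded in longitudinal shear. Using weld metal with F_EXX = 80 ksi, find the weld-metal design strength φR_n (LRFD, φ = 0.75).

φR_n ≈ 260 kip

Effective throat (given) t_e = 0.6875 in.
A_we = 0.6875 × 10.5 = 7.219 in².
F_nw = 0.6 F_EXX = 48 ksi.
φR_n = 0.75 × 48 × 7.219 = 259.9 kip.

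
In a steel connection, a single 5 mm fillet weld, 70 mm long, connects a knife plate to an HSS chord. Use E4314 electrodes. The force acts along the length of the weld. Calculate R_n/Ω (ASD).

R_n/Ω ≈ 31.9 kN

E43XX → F_EXX = 430 MPa.
Effective throat t_e = 0.707 × 5 = 3.535 mm.
Total length L = 70 mm; A_we = 3.535 × 70 = 247.4 mm².
F_nw = 0.6 F_EXX = 0.6 × 430 = 258 MPa.
R_n = 258 × 247.4 × 10⁻³ = 63.84 kN; R_n/Ω = 63.84/2.0 = 31.92 kN.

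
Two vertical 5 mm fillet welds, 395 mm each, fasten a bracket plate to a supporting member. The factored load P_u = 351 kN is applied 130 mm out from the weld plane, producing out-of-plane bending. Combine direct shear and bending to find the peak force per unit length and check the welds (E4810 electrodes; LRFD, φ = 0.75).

f_max ≈ 983 N/mm; NOT adequate

E48XX → F_EXX = 480 MPa.
L_w = 2 × 395 = 790 mm; section modulus (unit throat) S = 2 × L²/6 = 52010 mm².
Direct shear f_v = P/L_w = 351×10³/790 = 444.3 N/mm.
Moment M = P × e = 351×10³ × 130 = 45630000 N·mm; bending f_b = M/S = 877.4 N/mm.
f_max = √(f_v² + f_b²) = √(444.3² + 877.4²) = 983.4 N/mm.
φr_n = 0.75 × 0.6 × 480 × (0.707 × 5) = 763.6 N/mm → NOT adequate.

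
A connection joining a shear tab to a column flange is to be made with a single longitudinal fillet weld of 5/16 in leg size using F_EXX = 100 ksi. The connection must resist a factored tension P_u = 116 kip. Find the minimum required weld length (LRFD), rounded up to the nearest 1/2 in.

Throat t_e = 0.707 × 0.3125 = 0.2209 in.
φr_n = 0.75 × 0.6 × 100 × 0.2209 = 9.942 kip/in.
L_req = P_u / φr_n = 116 / 9.942 = 11.67 in total.
Round up → use L = 12 in.

L = 12 in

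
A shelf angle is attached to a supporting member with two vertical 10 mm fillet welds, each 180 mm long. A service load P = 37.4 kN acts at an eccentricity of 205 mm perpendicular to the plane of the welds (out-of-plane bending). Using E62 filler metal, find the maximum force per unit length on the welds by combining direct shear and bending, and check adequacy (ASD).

E62XX → F_EXX = 620 MPa.
L_w = 2 × 180 = 360 mm; section modulus (unit throat) S = 2 × L²/6 = 10800 mm².
Direct shear f_v = P/L_w = 37.4×10³/360 = 103.9 N/mm.
Moment M = P × e = 37.4×10³ × 205 = 7667000 N·mm; bending f_b = M/S = 709.9 N/mm.
f_max = √(f_v² + f_b²) = √(103.9² + 709.9²) = 717.5 N/mm.
r_n/Ω = (1/2.0) × 0.6 × 620 × (0.707 × 10) = 1315 N/mm → adequate.

f_max ≈ 717 N/mm; adequate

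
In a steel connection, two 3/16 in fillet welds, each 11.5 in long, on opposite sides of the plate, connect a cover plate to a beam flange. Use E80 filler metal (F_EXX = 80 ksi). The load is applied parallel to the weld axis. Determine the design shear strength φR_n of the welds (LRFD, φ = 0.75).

Effective throat t_e = 0.707 × 0.1875 = 0.1326 in.
Total length L = 23 in; A_we = 0.1326 × 23 = 3.049 in².
F_nw = 0.6 F_EXX = 0.6 × 80 = 48 ksi.
φR_n = 0.75 × 48 × 3.049 = 109.8 kips.

φR_n ≈ 110 kips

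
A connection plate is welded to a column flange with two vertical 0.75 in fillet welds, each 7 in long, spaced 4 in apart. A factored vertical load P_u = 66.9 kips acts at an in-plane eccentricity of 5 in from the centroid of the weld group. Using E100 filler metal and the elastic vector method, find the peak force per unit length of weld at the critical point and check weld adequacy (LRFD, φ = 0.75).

E100XX → F_EXX = 100 ksi.
Total weld length L_w = 14 in. Treat welds as unit-width lines.
Polar moment about centroid: J = 2[d³/12 + d(b/2)²] = 2[7³/12 + 7×2²] = 113.2 in³.
Direct shear f_v = P/L_w = 66.9 / 14 = 4.779 kip/in (vertical).
Torsion M = P·e = 66.9 × 5 = 334.5 kip·in.
Critical point at (x, y) = (2, 3.5) from centroid. f_tx = M·y/J = 10.35 kip/in; f_ty = M·x/J = 5.912 kip/in.
Resultant f_max = √[f_tx² + (f_v + f_ty)²] = √[10.35² + (4.779 + 5.912)²] = 14.88 kip/in.
Capacity per unit length: φr_n = 0.75 × 0.6 × 100 × (0.707 × 0.75) = 23.86 kip/in.
14.88 ≤ 23.86 → adequate.

f_max ≈ 14.9 kip/in; adequate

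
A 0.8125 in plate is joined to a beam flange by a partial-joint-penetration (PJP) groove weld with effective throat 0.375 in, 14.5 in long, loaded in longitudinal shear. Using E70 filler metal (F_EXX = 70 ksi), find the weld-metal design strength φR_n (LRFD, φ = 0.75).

Effective throat (given) t_e = 0.375 in.
A_we = 0.375 × 14.5 = 5.438 in².
F_nw = 0.6 F_EXX = 42 ksi.
φR_n = 0.75 × 42 × 5.438 = 171.3 kip.

φR_n ≈ 171 kip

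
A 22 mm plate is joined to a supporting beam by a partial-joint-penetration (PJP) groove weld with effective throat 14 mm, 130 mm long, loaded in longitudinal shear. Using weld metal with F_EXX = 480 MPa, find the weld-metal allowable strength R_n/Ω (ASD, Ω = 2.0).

Effective throat (given) t_e = 14 mm.
A_we = 14 × 130 = 1820 mm².
F_nw = 0.6 F_EXX = 288 MPa.
R_n/Ω = (288 × 1820) / 2.0 × 10⁻³ = 262.1 kN.

R_n/Ω ≈ 262 kN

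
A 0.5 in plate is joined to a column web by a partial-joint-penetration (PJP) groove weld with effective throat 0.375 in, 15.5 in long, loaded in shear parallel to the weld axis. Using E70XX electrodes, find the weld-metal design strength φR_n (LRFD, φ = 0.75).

φR_n ≈ 183 kip

E70XX → F_EXX = 70 ksi.
Effective throat (given) t_e = 0.375 in.
A_we = 0.375 × 15.5 = 5.812 in².
F_nw = 0.6 F_EXX = 42 ksi.
φR_n = 0.75 × 42 × 5.812 = 183.1 kip.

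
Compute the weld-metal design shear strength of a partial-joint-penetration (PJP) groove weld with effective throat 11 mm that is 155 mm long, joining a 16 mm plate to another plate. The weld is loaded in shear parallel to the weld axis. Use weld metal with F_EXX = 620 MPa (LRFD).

φR_n ≈ 476 kN

Effective throat (given) t_e = 11 mm.
A_we = 11 × 155 = 1705 mm².
F_nw = 0.6 F_EXX = 372 MPa.
φR_n = 0.75 × 372 × 1705 × 10⁻³ = 475.7 kN.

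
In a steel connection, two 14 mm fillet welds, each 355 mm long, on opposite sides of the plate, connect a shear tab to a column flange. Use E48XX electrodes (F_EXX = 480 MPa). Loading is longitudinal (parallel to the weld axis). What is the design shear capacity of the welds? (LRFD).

φR_n ≈ 1520 kN

Effective throat t_e = 0.707 × 14 = 9.898 mm.
Total length L = 710 mm; A_we = 9.898 × 710 = 7028 mm².
F_nw = 0.6 F_EXX = 0.6 × 480 = 288 MPa.
φR_n = 0.75 × 288 × 7028 × 10⁻³ = 1518 kN.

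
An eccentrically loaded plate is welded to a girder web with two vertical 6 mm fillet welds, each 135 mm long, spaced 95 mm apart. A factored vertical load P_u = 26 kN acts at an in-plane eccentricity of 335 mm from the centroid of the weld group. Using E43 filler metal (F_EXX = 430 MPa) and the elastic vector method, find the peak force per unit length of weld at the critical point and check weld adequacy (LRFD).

f_max ≈ 765 N/mm; adequate

Total weld length L_w = 270 mm. Treat welds as unit-width lines.
Polar moment about centroid: J = 2[d³/12 + d(b/2)²] = 2[135³/12 + 135×47.5²] = 1019000 mm³.
Direct shear f_v = P/L_w = 26×10³ / 270 = 96.3 N/mm (vertical).
Torsion M = P·e = 26×10³ × 335 = 8710000 N·mm.
Critical point at (x, y) = (47.5, 67.5) from centroid. f_tx = M·y/J = 576.8 N/mm; f_ty = M·x/J = 405.9 N/mm.
Resultant f_max = √[f_tx² + (f_v + f_ty)²] = √[576.8² + (96.3 + 405.9)²] = 764.8 N/mm.
Capacity per unit length: φr_n = 0.75 × 0.6 × 430 × (0.707 × 6) = 820.8 N/mm.
764.8 ≤ 820.8 → adequate.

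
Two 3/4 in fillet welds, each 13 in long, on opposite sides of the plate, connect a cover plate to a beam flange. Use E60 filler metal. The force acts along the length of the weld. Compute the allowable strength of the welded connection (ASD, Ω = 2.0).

R_n/Ω ≈ 248 kip

E60XX → F_EXX = 60 ksi.
Effective throat t_e = 0.707 × 0.75 = 0.5302 in.
Total length L = 26 in; A_we = 0.5302 × 26 = 13.79 in².
F_nw = 0.6 F_EXX = 0.6 × 60 = 36 ksi.
R_n = 36 × 13.79 = 496.3 kip; R_n/Ω = 496.3/2.0 = 248.2 kip.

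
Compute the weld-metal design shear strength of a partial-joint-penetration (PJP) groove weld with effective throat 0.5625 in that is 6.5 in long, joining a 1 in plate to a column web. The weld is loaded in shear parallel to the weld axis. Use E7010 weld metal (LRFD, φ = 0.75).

E70XX → F_EXX = 70 ksi.
Effective throat (given) t_e = 0.5625 in.
A_we = 0.5625 × 6.5 = 3.656 in².
F_nw = 0.6 F_EXX = 42 ksi.
φR_n = 0.75 × 42 × 3.656 = 115.2 kips.

φR_n ≈ 115 kips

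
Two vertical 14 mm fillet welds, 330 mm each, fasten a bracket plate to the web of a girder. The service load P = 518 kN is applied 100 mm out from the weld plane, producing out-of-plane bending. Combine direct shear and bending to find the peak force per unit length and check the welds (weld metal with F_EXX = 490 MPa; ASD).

L_w = 2 × 330 = 660 mm; section modulus (unit throat) S = 2 × L²/6 = 36300 mm².
Direct shear f_v = P/L_w = 518×10³/660 = 784.8 N/mm.
Moment M = P × e = 518×10³ × 100 = 51800000 N·mm; bending f_b = M/S = 1427 N/mm.
f_max = √(f_v² + f_b²) = √(784.8² + 1427²) = 1629 N/mm.
r_n/Ω = (1/2.0) × 0.6 × 490 × (0.707 × 14) = 1455 N/mm → NOT adequate.

f_max ≈ 1630 N/mm; NOT adequate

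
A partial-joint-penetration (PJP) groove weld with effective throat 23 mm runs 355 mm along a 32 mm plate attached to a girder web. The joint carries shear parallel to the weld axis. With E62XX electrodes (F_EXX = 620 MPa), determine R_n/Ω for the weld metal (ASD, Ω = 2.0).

Effective throat (given) t_e = 23 mm.
A_we = 23 × 355 = 8165 mm².
F_nw = 0.6 F_EXX = 372 MPa.
R_n/Ω = (372 × 8165) / 2.0 × 10⁻³ = 1519 kN.

R_n/Ω ≈ 1520 kN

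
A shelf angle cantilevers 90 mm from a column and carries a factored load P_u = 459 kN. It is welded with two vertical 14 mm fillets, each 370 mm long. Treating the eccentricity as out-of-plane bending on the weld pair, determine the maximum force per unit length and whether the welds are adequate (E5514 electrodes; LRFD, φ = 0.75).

f_max ≈ 1100 N/mm; adequate

E55XX → F_EXX = 550 MPa.
L_w = 2 × 370 = 740 mm; section modulus (unit throat) S = 2 × L²/6 = 45630 mm².
Direct shear f_v = P/L_w = 459×10³/740 = 620.3 N/mm.
Moment M = P × e = 459×10³ × 90 = 41310000 N·mm; bending f_b = M/S = 905.3 N/mm.
f_max = √(f_v² + f_b²) = √(620.3² + 905.3²) = 1097 N/mm.
φr_n = 0.75 × 0.6 × 550 × (0.707 × 14) = 2450 N/mm → adequate.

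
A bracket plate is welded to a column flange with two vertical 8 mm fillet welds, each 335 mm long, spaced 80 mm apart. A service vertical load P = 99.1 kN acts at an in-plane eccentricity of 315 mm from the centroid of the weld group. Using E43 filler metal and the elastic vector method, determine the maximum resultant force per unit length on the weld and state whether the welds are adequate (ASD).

f_max ≈ 780 N/mm; NOT adequate

E43XX → F_EXX = 430 MPa.
Total weld length L_w = 670 mm. Treat welds as unit-width lines.
Polar moment about centroid: J = 2[d³/12 + d(b/2)²] = 2[335³/12 + 335×40²] = 7338000 mm³.
Direct shear f_v = P/L_w = 99.1×10³ / 670 = 147.9 N/mm (vertical).
Torsion M = P·e = 99.1×10³ × 315 = 31216000 N·mm.
Critical point at (x, y) = (40, 167.5) from centroid. f_tx = M·y/J = 712.6 N/mm; f_ty = M·x/J = 170.2 N/mm.
Resultant f_max = √[f_tx² + (f_v + f_ty)²] = √[712.6² + (147.9 + 170.2)²] = 780.3 N/mm.
Capacity per unit length: r_n/Ω = (1/2.0) × 0.6 × 430 × (0.707 × 8) = 729.6 N/mm.
780.3 > 729.6 → NOT adequate.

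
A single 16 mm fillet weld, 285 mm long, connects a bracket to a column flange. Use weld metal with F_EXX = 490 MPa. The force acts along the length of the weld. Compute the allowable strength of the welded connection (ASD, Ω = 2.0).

R_n/Ω ≈ 474 kN

Effective throat t_e = 0.707 × 16 = 11.31 mm.
Total length L = 285 mm; A_we = 11.31 × 285 = 3224 mm².
F_nw = 0.6 F_EXX = 0.6 × 490 = 294 MPa.
R_n = 294 × 3224 × 10⁻³ = 947.8 kN; R_n/Ω = 947.8/2.0 = 473.9 kN.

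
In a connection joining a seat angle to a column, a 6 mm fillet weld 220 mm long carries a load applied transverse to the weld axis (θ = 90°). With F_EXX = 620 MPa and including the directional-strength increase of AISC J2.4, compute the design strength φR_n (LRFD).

φR_n ≈ 391 kN

t_e = 0.707 × 6 = 4.242 mm; A_we = 4.242 × 220 = 933.2 mm².
Directional factor: 1.0 + 0.5 sin^1.5(90°) = 1.5.
F_nw = 0.6 × 620 × 1.5 = 558 MPa.
φR_n = 0.75 × 558 × 933.2 × 10⁻³ = 390.6 kN.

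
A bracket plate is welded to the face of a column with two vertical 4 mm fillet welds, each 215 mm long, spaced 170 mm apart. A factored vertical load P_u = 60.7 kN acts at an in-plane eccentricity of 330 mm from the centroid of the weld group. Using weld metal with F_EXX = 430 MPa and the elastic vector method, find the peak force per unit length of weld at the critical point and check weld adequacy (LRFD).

f_max ≈ 673 N/mm; NOT adequate

Total weld length L_w = 430 mm. Treat welds as unit-width lines.
Polar moment about centroid: J = 2[d³/12 + d(b/2)²] = 2[215³/12 + 215×85²] = 4763000 mm³.
Direct shear f_v = P/L_w = 60.7×10³ / 430 = 141.2 N/mm (vertical).
Torsion M = P·e = 60.7×10³ × 330 = 20031000 N·mm.
Critical point at (x, y) = (85, 107.5) from centroid. f_tx = M·y/J = 452.1 N/mm; f_ty = M·x/J = 357.5 N/mm.
Resultant f_max = √[f_tx² + (f_v + f_ty)²] = √[452.1² + (141.2 + 357.5)²] = 673.1 N/mm.
Capacity per unit length: φr_n = 0.75 × 0.6 × 430 × (0.707 × 4) = 547.2 N/mm.
673.1 > 547.2 → NOT adequate.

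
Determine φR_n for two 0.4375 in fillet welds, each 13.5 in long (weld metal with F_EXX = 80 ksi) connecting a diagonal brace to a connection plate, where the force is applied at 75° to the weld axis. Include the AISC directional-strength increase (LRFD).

t_e = 0.707 × 0.4375 = 0.3093 in; A_we = 0.3093 × 27 = 8.351 in².
Directional factor: 1.0 + 0.5 sin^1.5(75°) = 1.475.
F_nw = 0.6 × 80 × 1.475 = 70.78 ksi.
φR_n = 0.75 × 70.78 × 8.351 = 443.4 kip.

φR_n ≈ 443 kip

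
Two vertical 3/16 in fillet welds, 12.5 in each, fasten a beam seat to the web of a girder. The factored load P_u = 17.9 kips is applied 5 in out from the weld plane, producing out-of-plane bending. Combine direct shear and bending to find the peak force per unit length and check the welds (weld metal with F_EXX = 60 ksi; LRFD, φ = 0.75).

f_max ≈ 1.86 kip/in; adequate

L_w = 2 × 12.5 = 25 in; section modulus (unit throat) S = 2 × L²/6 = 52.08 in².
Direct shear f_v = P/L_w = 17.9/25 = 0.716 kip/in.
Moment M = P × e = 17.9 × 5 = 89.5 kip·in; bending f_b = M/S = 1.718 kip/in.
f_max = √(f_v² + f_b²) = √(0.716² + 1.718²) = 1.862 kip/in.
φr_n = 0.75 × 0.6 × 60 × (0.707 × 0.1875) = 3.579 kip/in → adequate.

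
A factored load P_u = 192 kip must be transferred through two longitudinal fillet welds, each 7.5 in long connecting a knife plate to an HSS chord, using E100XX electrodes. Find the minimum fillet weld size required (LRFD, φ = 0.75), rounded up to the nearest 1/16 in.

w = 7/16 in

E100XX → F_EXX = 100 ksi.
Total weld length L = 15 in.
Required throat t_e = P_u / (φ × 0.6 F_EXX × L) = 192 / (0.75 × 0.6 × 100 × 15) = 0.2844 in.
Required leg w = t_e / 0.707 = 0.4023 in → use 7/16 in.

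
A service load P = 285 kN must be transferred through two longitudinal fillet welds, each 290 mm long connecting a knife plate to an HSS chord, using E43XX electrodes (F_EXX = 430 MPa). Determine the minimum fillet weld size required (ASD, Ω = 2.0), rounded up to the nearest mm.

w = 6 mm

Total weld length L = 580 mm.
Required throat t_e = P × Ω / (0.6 F_EXX × L) = 285 × 2.0 / (0.6 × 430 × 580 × 10⁻³) = 3.809 mm.
Required leg w = t_e / 0.707 = 5.388 mm → use 6 mm.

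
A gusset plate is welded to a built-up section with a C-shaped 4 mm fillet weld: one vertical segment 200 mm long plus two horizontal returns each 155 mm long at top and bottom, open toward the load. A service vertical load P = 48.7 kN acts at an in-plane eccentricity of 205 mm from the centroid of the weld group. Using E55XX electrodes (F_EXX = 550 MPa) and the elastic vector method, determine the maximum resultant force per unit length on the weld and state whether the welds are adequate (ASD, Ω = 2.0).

f_max ≈ 363 N/mm; adequate

Total weld length L_w = 510 mm. Treat welds as unit-width lines.
Centroid: x̄ = 2×155×77.5 / 510 = 47.11 mm from the vertical weld.
Polar moment about centroid: J = I_x + I_y = [200³/12 + 2×155×100²] + [200×47.11² + 2(155³/12 + 155×30.39²)] = 5117000 mm³.
Direct shear f_v = P/L_w = 48.7×10³ / 510 = 95.49 N/mm (vertical).
Torsion M = P·e = 48.7×10³ × 205 = 9983500 N·mm.
Critical point at (x, y) = (107.9, 100) from centroid. f_tx = M·y/J = 195.1 N/mm; f_ty = M·x/J = 210.5 N/mm.
Resultant f_max = √[f_tx² + (f_v + f_ty)²] = √[195.1² + (95.49 + 210.5)²] = 362.9 N/mm.
Capacity per unit length: r_n/Ω = (1/2.0) × 0.6 × 550 × (0.707 × 4) = 466.6 N/mm.
362.9 ≤ 466.6 → adequate.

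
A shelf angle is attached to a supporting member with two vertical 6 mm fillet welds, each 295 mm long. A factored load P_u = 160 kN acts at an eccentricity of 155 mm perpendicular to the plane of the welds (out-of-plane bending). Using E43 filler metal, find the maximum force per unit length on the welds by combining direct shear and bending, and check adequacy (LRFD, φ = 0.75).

f_max ≈ 897 N/mm; NOT adequate

E43XX → F_EXX = 430 MPa.
L_w = 2 × 295 = 590 mm; section modulus (unit throat) S = 2 × L²/6 = 29010 mm².
Direct shear f_v = P/L_w = 160×10³/590 = 271.2 N/mm.
Moment M = P × e = 160×10³ × 155 = 24800000 N·mm; bending f_b = M/S = 854.9 N/mm.
f_max = √(f_v² + f_b²) = √(271.2² + 854.9²) = 896.9 N/mm.
φr_n = 0.75 × 0.6 × 430 × (0.707 × 6) = 820.8 N/mm → NOT adequate.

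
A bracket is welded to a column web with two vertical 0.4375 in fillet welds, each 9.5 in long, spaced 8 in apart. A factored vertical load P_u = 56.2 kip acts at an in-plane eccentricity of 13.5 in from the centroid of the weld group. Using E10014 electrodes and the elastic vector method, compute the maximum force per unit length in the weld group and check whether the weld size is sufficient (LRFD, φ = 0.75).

f_max ≈ 12.7 kip/in; adequate

E100XX → F_EXX = 100 ksi.
Total weld length L_w = 19 in. Treat welds as unit-width lines.
Polar moment about centroid: J = 2[d³/12 + d(b/2)²] = 2[9.5³/12 + 9.5×4²] = 446.9 in³.
Direct shear f_v = P/L_w = 56.2 / 19 = 2.958 kip/in (vertical).
Torsion M = P·e = 56.2 × 13.5 = 758.7 kip·in.
Critical point at (x, y) = (4, 4.75) from centroid. f_tx = M·y/J = 8.064 kip/in; f_ty = M·x/J = 6.791 kip/in.
Resultant f_max = √[f_tx² + (f_v + f_ty)²] = √[8.064² + (2.958 + 6.791)²] = 12.65 kip/in.
Capacity per unit length: φr_n = 0.75 × 0.6 × 100 × (0.707 × 0.4375) = 13.92 kip/in.
12.65 ≤ 13.92 → adequate.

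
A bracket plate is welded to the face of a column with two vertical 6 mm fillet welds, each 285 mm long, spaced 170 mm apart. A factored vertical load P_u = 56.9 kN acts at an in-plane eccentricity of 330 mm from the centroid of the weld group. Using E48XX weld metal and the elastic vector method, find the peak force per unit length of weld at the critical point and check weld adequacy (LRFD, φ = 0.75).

E48XX → F_EXX = 480 MPa.
Total weld length L_w = 570 mm. Treat welds as unit-width lines.
Polar moment about centroid: J = 2[d³/12 + d(b/2)²] = 2[285³/12 + 285×85²] = 7976000 mm³.
Direct shear f_v = P/L_w = 56.9×10³ / 570 = 99.82 N/mm (vertical).
Torsion M = P·e = 56.9×10³ × 330 = 18777000 N·mm.
Critical point at (x, y) = (85, 142.5) from centroid. f_tx = M·y/J = 335.5 N/mm; f_ty = M·x/J = 200.1 N/mm.
Resultant f_max = √[f_tx² + (f_v + f_ty)²] = √[335.5² + (99.82 + 200.1)²] = 450 N/mm.
Capacity per unit length: φr_n = 0.75 × 0.6 × 480 × (0.707 × 6) = 916.3 N/mm.
450 ≤ 916.3 → adequate.

f_max ≈ 450 N/mm; adequate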